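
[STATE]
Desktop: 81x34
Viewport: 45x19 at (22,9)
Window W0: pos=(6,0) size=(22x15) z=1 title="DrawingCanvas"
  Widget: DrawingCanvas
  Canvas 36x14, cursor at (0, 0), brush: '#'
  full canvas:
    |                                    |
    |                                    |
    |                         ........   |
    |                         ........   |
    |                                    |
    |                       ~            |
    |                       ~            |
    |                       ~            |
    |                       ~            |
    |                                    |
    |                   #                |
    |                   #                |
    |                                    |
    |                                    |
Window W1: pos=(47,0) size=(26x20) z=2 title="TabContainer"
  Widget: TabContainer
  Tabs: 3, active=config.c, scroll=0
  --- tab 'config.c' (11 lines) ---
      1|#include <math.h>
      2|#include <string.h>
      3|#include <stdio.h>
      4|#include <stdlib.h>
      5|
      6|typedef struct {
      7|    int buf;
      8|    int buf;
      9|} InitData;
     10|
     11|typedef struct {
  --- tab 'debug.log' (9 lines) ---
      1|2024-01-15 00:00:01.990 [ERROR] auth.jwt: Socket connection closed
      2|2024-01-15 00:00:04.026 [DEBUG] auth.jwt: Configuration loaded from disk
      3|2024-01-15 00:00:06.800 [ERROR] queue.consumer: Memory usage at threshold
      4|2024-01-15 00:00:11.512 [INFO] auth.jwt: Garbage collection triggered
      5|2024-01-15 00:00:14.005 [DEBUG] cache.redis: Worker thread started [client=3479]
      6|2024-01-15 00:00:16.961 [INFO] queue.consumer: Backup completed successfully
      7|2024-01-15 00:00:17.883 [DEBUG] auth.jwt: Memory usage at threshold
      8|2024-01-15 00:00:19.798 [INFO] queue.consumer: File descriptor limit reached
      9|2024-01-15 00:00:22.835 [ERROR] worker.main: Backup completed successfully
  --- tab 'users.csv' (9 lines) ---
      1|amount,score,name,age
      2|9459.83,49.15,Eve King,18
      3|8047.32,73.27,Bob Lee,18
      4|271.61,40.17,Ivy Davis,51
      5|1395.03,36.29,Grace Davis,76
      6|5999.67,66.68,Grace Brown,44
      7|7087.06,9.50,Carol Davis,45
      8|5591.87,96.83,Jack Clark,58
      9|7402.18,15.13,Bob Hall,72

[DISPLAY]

     ┃                   ┃                   
     ┃                   ┃typedef struct {   
     ┃                   ┃    int buf;       
     ┃                   ┃    int buf;       
    #┃                   ┃} InitData;        
━━━━━┛                   ┃                   
                         ┃typedef struct {   
                         ┃                   
                         ┃                   
                         ┃                   
                         ┗━━━━━━━━━━━━━━━━━━━
                                             
                                             
                                             
                                             
                                             
                                             
                                             
                                             


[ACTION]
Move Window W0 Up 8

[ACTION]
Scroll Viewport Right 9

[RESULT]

                ┃                        ┃   
                ┃typedef struct {        ┃   
                ┃    int buf;            ┃   
                ┃    int buf;            ┃   
                ┃} InitData;             ┃   
                ┃                        ┃   
                ┃typedef struct {        ┃   
                ┃                        ┃   
                ┃                        ┃   
                ┃                        ┃   
                ┗━━━━━━━━━━━━━━━━━━━━━━━━┛   
                                             
                                             
                                             
                                             
                                             
                                             
                                             
                                             


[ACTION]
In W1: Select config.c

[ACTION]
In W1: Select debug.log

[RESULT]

                ┃2024-01-15 00:00:14.005 ┃   
                ┃2024-01-15 00:00:16.961 ┃   
                ┃2024-01-15 00:00:17.883 ┃   
                ┃2024-01-15 00:00:19.798 ┃   
                ┃2024-01-15 00:00:22.835 ┃   
                ┃                        ┃   
                ┃                        ┃   
                ┃                        ┃   
                ┃                        ┃   
                ┃                        ┃   
                ┗━━━━━━━━━━━━━━━━━━━━━━━━┛   
                                             
                                             
                                             
                                             
                                             
                                             
                                             
                                             


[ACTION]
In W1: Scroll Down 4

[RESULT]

                ┃2024-01-15 00:00:22.835 ┃   
                ┃                        ┃   
                ┃                        ┃   
                ┃                        ┃   
                ┃                        ┃   
                ┃                        ┃   
                ┃                        ┃   
                ┃                        ┃   
                ┃                        ┃   
                ┃                        ┃   
                ┗━━━━━━━━━━━━━━━━━━━━━━━━┛   
                                             
                                             
                                             
                                             
                                             
                                             
                                             
                                             


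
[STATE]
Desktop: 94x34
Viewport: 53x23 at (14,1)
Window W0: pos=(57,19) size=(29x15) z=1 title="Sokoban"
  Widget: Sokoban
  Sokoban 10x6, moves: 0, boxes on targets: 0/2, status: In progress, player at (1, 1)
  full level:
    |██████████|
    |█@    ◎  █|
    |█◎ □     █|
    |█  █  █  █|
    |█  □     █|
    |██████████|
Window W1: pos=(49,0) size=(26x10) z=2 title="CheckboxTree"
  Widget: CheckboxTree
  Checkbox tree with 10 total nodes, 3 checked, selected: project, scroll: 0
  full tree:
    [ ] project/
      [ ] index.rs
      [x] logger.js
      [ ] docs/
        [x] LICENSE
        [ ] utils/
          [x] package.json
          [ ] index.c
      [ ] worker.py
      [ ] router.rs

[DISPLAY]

                                   ┃ CheckboxTree    
                                   ┠─────────────────
                                   ┃>[-] project/    
                                   ┃   [ ] index.rs  
                                   ┃   [x] logger.js 
                                   ┃   [-] docs/     
                                   ┃     [x] LICENSE 
                                   ┃     [-] utils/  
                                   ┗━━━━━━━━━━━━━━━━━
                                                     
                                                     
                                                     
                                                     
                                                     
                                                     
                                                     
                                                     
                                                     
                                           ┏━━━━━━━━━
                                           ┃ Sokoban 
                                           ┠─────────
                                           ┃█████████
                                           ┃█@    ◎  


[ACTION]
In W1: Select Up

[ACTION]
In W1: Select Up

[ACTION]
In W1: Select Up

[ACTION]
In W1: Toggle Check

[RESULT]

                                   ┃ CheckboxTree    
                                   ┠─────────────────
                                   ┃>[x] project/    
                                   ┃   [x] index.rs  
                                   ┃   [x] logger.js 
                                   ┃   [x] docs/     
                                   ┃     [x] LICENSE 
                                   ┃     [x] utils/  
                                   ┗━━━━━━━━━━━━━━━━━
                                                     
                                                     
                                                     
                                                     
                                                     
                                                     
                                                     
                                                     
                                                     
                                           ┏━━━━━━━━━
                                           ┃ Sokoban 
                                           ┠─────────
                                           ┃█████████
                                           ┃█@    ◎  


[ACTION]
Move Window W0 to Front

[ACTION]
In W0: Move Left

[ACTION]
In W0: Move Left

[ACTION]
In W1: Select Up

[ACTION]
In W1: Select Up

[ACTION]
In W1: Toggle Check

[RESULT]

                                   ┃ CheckboxTree    
                                   ┠─────────────────
                                   ┃>[ ] project/    
                                   ┃   [ ] index.rs  
                                   ┃   [ ] logger.js 
                                   ┃   [ ] docs/     
                                   ┃     [ ] LICENSE 
                                   ┃     [ ] utils/  
                                   ┗━━━━━━━━━━━━━━━━━
                                                     
                                                     
                                                     
                                                     
                                                     
                                                     
                                                     
                                                     
                                                     
                                           ┏━━━━━━━━━
                                           ┃ Sokoban 
                                           ┠─────────
                                           ┃█████████
                                           ┃█@    ◎  


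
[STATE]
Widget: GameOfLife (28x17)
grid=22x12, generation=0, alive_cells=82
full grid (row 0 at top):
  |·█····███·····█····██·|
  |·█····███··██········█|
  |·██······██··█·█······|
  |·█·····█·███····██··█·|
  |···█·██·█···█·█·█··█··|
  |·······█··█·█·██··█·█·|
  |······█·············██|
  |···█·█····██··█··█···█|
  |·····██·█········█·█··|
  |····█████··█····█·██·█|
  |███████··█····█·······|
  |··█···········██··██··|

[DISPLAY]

Gen: 0                      
·█····███·····█····██·      
·█····███··██········█      
·██······██··█·█······      
·█·····█·███····██··█·      
···█·██·█···█·█·█··█··      
·······█··█·█·██··█·█·      
······█·············██      
···█·█····██··█··█···█      
·····██·█········█·█··      
····█████··█····█·██·█      
███████··█····█·······      
··█···········██··██··      
                            
                            
                            
                            


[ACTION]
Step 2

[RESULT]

Gen: 2                      
·······█···███········      
█·█··██····███········      
··█··██···█·····██····      
███··██····██·█·█·██··      
·····█··█·······█·████      
·····█·█···██···█·█···      
····█··█·····█·█···█··      
·····████··█··█████··█      
·······█··█·····█·····      
·██····█············█·      
········██····████··█·      
·███··········██······      
                            
                            
                            
                            


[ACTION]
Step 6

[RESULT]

Gen: 8                      
··██·██····████·······      
·█···██····████·······      
·········█····██··█···      
·█··············███···      
██············██······      
·██····█········███···      
··█···█·█··██···█·██··      
············███··████·      
·············█·█████··      
·······██·····█···█···      
········█·····███·····      
··············███·····      
                            
                            
                            
                            


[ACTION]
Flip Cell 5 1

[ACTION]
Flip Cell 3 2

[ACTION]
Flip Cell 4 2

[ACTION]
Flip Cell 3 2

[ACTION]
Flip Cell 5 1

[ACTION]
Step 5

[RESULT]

Gen: 13                     
···········█·██·······      
·███·······█·█··█·····      
·███·······█·█·██·····      
█·█···········█·······      
█············██···███·      
█··█·······█···██·███·      
·███······█····█·█·█·█      
··█·······██··██·████·      
·················██·█·      
·······██·········█·█·      
·······██·········███·      
······················      
                            
                            
                            
                            


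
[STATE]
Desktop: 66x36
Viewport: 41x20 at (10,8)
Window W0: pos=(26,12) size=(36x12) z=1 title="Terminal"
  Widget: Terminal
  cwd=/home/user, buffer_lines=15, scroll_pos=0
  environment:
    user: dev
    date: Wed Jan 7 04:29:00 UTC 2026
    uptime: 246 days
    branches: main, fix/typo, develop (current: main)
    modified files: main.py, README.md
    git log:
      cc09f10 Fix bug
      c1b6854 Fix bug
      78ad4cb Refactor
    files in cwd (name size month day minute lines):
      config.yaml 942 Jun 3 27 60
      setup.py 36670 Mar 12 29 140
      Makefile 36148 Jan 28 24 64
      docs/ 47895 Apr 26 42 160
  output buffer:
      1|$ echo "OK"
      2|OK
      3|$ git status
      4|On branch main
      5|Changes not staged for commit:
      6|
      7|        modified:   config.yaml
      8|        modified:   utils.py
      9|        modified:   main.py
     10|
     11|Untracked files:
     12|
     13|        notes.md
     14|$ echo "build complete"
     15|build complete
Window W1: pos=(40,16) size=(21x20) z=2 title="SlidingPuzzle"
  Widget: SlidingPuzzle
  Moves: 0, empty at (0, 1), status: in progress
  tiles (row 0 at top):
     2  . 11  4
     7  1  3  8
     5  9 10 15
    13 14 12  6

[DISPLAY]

                                         
                                         
                                         
                                         
                ┏━━━━━━━━━━━━━━━━━━━━━━━━
                ┃ Terminal               
                ┠────────────────────────
                ┃$ echo "OK"             
                ┃OK           ┏━━━━━━━━━━
                ┃$ git status ┃ SlidingPu
                ┃On branch mai┠──────────
                ┃Changes not s┃┌────┬────
                ┃             ┃│  2 │    
                ┃        modif┃├────┼────
                ┃        modif┃│  7 │  1 
                ┗━━━━━━━━━━━━━┃├────┼────
                              ┃│  5 │  9 
                              ┃├────┼────
                              ┃│ 13 │ 14 
                              ┃└────┴────


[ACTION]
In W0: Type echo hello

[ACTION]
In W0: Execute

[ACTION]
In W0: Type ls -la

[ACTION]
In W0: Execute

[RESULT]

                                         
                                         
                                         
                                         
                ┏━━━━━━━━━━━━━━━━━━━━━━━━
                ┃ Terminal               
                ┠────────────────────────
                ┃$ echo hello            
                ┃hello        ┏━━━━━━━━━━
                ┃$ ls -la     ┃ SlidingPu
                ┃-rw-r--r--  1┠──────────
                ┃-rw-r--r--  1┃┌────┬────
                ┃-rw-r--r--  1┃│  2 │    
                ┃drwxr-xr-x  1┃├────┼────
                ┃$ █          ┃│  7 │  1 
                ┗━━━━━━━━━━━━━┃├────┼────
                              ┃│  5 │  9 
                              ┃├────┼────
                              ┃│ 13 │ 14 
                              ┃└────┴────


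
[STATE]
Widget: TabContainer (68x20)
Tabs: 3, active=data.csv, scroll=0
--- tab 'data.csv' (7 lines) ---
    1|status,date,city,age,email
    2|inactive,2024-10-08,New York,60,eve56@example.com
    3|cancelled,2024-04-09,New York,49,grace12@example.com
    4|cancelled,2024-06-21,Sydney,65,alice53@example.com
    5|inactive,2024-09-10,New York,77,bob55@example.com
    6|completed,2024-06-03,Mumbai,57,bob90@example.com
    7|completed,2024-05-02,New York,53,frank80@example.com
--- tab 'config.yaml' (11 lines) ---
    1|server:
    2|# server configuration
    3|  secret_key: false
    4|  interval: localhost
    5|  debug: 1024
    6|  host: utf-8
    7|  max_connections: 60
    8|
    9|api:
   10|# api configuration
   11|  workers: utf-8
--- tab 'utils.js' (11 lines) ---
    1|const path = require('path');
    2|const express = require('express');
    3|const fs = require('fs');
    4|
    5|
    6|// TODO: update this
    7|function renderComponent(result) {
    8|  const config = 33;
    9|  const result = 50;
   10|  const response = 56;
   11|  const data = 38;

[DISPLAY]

[data.csv]│ config.yaml │ utils.js                                  
────────────────────────────────────────────────────────────────────
status,date,city,age,email                                          
inactive,2024-10-08,New York,60,eve56@example.com                   
cancelled,2024-04-09,New York,49,grace12@example.com                
cancelled,2024-06-21,Sydney,65,alice53@example.com                  
inactive,2024-09-10,New York,77,bob55@example.com                   
completed,2024-06-03,Mumbai,57,bob90@example.com                    
completed,2024-05-02,New York,53,frank80@example.com                
                                                                    
                                                                    
                                                                    
                                                                    
                                                                    
                                                                    
                                                                    
                                                                    
                                                                    
                                                                    
                                                                    


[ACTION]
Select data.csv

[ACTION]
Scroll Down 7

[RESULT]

[data.csv]│ config.yaml │ utils.js                                  
────────────────────────────────────────────────────────────────────
completed,2024-05-02,New York,53,frank80@example.com                
                                                                    
                                                                    
                                                                    
                                                                    
                                                                    
                                                                    
                                                                    
                                                                    
                                                                    
                                                                    
                                                                    
                                                                    
                                                                    
                                                                    
                                                                    
                                                                    
                                                                    


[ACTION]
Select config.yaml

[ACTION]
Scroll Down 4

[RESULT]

 data.csv │[config.yaml]│ utils.js                                  
────────────────────────────────────────────────────────────────────
  debug: 1024                                                       
  host: utf-8                                                       
  max_connections: 60                                               
                                                                    
api:                                                                
# api configuration                                                 
  workers: utf-8                                                    
                                                                    
                                                                    
                                                                    
                                                                    
                                                                    
                                                                    
                                                                    
                                                                    
                                                                    
                                                                    
                                                                    


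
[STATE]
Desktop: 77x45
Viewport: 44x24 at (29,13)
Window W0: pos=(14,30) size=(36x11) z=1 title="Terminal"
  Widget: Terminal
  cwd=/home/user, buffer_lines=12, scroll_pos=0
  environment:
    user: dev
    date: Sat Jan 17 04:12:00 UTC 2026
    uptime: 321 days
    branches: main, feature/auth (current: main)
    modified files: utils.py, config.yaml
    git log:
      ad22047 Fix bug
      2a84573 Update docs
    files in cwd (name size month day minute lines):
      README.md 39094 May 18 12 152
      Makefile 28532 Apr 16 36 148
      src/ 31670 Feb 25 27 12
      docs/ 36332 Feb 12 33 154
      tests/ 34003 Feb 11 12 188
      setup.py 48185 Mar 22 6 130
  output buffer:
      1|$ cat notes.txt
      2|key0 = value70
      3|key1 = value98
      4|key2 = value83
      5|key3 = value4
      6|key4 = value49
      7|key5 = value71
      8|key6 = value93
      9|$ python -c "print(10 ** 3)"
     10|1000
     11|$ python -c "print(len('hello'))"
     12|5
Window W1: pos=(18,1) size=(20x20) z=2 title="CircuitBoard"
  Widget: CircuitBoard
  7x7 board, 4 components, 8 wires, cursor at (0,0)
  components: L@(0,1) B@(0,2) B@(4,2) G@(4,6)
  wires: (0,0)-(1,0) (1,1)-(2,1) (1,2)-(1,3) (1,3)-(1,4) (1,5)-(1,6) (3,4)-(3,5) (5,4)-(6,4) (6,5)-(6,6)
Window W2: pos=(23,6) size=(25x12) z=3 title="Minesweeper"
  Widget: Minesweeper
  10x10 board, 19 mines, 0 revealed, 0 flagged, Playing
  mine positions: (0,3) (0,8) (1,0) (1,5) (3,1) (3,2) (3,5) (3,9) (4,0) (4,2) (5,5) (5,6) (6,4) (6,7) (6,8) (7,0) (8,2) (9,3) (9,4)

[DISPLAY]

■■■■■             ┃                         
■■■■■             ┃                         
■■■■■             ┃                         
■■■■■             ┃                         
━━━━━━━━━━━━━━━━━━┛                         
,0)     ┃                                   
        ┃                                   
━━━━━━━━┛                                   
                                            
                                            
                                            
                                            
                                            
                                            
                                            
                                            
                                            
━━━━━━━━━━━━━━━━━━━━┓                       
                    ┃                       
────────────────────┨                       
t                   ┃                       
                    ┃                       
                    ┃                       
                    ┃                       


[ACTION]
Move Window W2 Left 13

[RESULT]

     ┃  ┃                                   
     ┃  ┃                                   
     ┃  ┃                                   
     ┃  ┃                                   
━━━━━┛  ┃                                   
,0)     ┃                                   
        ┃                                   
━━━━━━━━┛                                   
                                            
                                            
                                            
                                            
                                            
                                            
                                            
                                            
                                            
━━━━━━━━━━━━━━━━━━━━┓                       
                    ┃                       
────────────────────┨                       
t                   ┃                       
                    ┃                       
                    ┃                       
                    ┃                       


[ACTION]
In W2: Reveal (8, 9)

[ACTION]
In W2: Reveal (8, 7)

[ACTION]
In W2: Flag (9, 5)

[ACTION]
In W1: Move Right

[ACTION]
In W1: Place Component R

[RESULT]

     ┃  ┃                                   
     ┃  ┃                                   
     ┃  ┃                                   
     ┃  ┃                                   
━━━━━┛  ┃                                   
,1)     ┃                                   
        ┃                                   
━━━━━━━━┛                                   
                                            
                                            
                                            
                                            
                                            
                                            
                                            
                                            
                                            
━━━━━━━━━━━━━━━━━━━━┓                       
                    ┃                       
────────────────────┨                       
t                   ┃                       
                    ┃                       
                    ┃                       
                    ┃                       


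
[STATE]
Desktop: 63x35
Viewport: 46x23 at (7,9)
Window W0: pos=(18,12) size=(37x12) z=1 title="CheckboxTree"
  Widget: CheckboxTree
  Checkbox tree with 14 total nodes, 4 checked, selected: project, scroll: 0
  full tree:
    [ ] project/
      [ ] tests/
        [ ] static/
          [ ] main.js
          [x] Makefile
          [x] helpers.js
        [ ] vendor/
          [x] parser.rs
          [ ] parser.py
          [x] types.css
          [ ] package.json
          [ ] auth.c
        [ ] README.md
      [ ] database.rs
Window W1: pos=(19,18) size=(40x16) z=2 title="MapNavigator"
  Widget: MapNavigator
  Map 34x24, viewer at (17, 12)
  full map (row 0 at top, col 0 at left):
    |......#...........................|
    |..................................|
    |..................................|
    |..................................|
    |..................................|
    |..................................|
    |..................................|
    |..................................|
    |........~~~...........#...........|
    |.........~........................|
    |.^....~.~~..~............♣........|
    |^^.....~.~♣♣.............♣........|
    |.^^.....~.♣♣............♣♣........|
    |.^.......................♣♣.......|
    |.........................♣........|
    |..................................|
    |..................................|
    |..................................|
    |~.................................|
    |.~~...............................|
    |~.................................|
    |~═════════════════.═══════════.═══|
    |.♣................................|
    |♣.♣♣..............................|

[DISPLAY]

                                              
                                              
                                              
           ┏━━━━━━━━━━━━━━━━━━━━━━━━━━━━━━━━━━
           ┃ CheckboxTree                     
           ┠──────────────────────────────────
           ┃>[-] project/                     
           ┃   [-] tests/                     
           ┃     [-] static/                  
           ┃┏━━━━━━━━━━━━━━━━━━━━━━━━━━━━━━━━━
           ┃┃ MapNavigator                    
           ┃┠─────────────────────────────────
           ┃┃  ...............................
           ┃┃  ...............................
           ┗┃  ........~~~...........#........
            ┃  .........~.....................
            ┃  .^....~.~~..~............♣.....
            ┃  ^^.....~.~♣♣.............♣.....
            ┃  .^^.....~.♣♣.....@......♣♣.....
            ┃  .^.......................♣♣....
            ┃  .........................♣.....
            ┃  ...............................
            ┃  ...............................


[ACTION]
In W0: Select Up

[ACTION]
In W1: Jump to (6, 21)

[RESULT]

                                              
                                              
                                              
           ┏━━━━━━━━━━━━━━━━━━━━━━━━━━━━━━━━━━
           ┃ CheckboxTree                     
           ┠──────────────────────────────────
           ┃>[-] project/                     
           ┃   [-] tests/                     
           ┃     [-] static/                  
           ┃┏━━━━━━━━━━━━━━━━━━━━━━━━━━━━━━━━━
           ┃┃ MapNavigator                    
           ┃┠─────────────────────────────────
           ┃┃             ....................
           ┃┃             ....................
           ┗┃             ....................
            ┃             ~...................
            ┃             .~~.................
            ┃             ~...................
            ┃             ~═════@═══════════.═
            ┃             .♣..................
            ┃             ♣.♣♣................
            ┃                                 
            ┃                                 


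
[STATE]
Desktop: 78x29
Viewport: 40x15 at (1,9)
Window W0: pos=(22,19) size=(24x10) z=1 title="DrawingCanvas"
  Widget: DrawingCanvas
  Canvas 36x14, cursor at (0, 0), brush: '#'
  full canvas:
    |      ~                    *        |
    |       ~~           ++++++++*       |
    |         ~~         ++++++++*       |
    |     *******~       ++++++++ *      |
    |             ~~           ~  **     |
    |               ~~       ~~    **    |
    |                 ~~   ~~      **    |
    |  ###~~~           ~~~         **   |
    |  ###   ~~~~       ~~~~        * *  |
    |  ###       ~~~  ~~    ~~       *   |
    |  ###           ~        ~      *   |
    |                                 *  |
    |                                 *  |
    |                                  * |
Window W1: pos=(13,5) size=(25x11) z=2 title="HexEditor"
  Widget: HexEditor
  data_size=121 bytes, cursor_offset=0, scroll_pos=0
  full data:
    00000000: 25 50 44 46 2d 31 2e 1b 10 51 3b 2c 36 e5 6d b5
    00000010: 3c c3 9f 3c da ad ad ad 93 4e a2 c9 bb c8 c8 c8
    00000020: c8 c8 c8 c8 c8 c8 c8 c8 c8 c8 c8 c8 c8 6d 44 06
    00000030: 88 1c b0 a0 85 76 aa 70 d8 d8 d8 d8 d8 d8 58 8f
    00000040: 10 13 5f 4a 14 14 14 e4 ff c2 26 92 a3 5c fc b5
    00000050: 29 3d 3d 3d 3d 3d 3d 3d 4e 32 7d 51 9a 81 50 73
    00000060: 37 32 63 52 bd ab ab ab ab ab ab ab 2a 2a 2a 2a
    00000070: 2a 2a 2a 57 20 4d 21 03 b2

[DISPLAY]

            ┃00000010  3c c3 9f 3c d┃   
            ┃00000020  c8 c8 c8 c8 c┃   
            ┃00000030  88 1c b0 a0 8┃   
            ┃00000040  10 13 5f 4a 1┃   
            ┃00000050  29 3d 3d 3d 3┃   
            ┃00000060  37 32 63 52 b┃   
            ┗━━━━━━━━━━━━━━━━━━━━━━━┛   
                                        
                                        
                                        
                     ┏━━━━━━━━━━━━━━━━━━
                     ┃ DrawingCanvas    
                     ┠──────────────────
                     ┃+     ~           
                     ┃       ~~         


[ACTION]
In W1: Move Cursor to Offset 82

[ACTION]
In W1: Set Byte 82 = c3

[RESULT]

            ┃00000010  3c c3 9f 3c d┃   
            ┃00000020  c8 c8 c8 c8 c┃   
            ┃00000030  88 1c b0 a0 8┃   
            ┃00000040  10 13 5f 4a 1┃   
            ┃00000050  29 3d C3 3d 3┃   
            ┃00000060  37 32 63 52 b┃   
            ┗━━━━━━━━━━━━━━━━━━━━━━━┛   
                                        
                                        
                                        
                     ┏━━━━━━━━━━━━━━━━━━
                     ┃ DrawingCanvas    
                     ┠──────────────────
                     ┃+     ~           
                     ┃       ~~         


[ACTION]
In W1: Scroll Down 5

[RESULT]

            ┃00000060  37 32 63 52 b┃   
            ┃00000070  2a 2a 2a 57 2┃   
            ┃                       ┃   
            ┃                       ┃   
            ┃                       ┃   
            ┃                       ┃   
            ┗━━━━━━━━━━━━━━━━━━━━━━━┛   
                                        
                                        
                                        
                     ┏━━━━━━━━━━━━━━━━━━
                     ┃ DrawingCanvas    
                     ┠──────────────────
                     ┃+     ~           
                     ┃       ~~         


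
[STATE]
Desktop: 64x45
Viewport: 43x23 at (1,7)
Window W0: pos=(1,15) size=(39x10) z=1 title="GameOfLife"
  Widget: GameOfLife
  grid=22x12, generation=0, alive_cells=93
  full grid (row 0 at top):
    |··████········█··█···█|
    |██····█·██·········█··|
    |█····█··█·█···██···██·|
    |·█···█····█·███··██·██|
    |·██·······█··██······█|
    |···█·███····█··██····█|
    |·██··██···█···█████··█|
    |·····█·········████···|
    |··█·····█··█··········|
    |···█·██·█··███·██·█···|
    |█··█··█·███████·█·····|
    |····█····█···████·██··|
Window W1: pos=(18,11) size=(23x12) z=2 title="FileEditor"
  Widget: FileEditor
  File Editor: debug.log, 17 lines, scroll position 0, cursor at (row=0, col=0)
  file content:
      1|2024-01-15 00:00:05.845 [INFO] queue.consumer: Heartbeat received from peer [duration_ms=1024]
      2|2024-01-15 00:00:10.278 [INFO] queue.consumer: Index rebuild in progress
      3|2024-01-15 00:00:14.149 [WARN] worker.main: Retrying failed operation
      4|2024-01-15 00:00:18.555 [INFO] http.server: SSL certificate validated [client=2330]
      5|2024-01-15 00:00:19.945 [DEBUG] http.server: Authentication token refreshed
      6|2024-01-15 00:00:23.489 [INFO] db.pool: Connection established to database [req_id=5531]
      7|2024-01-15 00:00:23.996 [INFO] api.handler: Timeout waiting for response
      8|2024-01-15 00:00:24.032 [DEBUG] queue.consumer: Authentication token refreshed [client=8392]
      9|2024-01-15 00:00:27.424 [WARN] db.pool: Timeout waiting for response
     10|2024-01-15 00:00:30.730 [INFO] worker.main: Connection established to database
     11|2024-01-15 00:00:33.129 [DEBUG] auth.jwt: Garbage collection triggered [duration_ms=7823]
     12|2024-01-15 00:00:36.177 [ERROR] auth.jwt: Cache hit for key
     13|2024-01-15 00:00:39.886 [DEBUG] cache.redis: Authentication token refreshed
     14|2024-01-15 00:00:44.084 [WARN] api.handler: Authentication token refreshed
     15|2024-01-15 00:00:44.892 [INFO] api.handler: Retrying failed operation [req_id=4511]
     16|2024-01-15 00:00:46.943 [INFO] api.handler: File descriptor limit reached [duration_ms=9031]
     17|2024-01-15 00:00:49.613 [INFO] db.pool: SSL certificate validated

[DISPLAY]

                                           
                                           
                                           
                                           
                 ┏━━━━━━━━━━━━━━━━━━━━━┓   
                 ┃ FileEditor          ┃   
                 ┠─────────────────────┨   
                 ┃█024-01-15 00:00:05.▲┃   
┏━━━━━━━━━━━━━━━━┃2024-01-15 00:00:10.█┃   
┃ GameOfLife     ┃2024-01-15 00:00:14.░┃   
┠────────────────┃2024-01-15 00:00:18.░┃   
┃Gen: 0          ┃2024-01-15 00:00:19.░┃   
┃·█···█····█·███·┃2024-01-15 00:00:23.░┃   
┃·██·······█··██·┃2024-01-15 00:00:23.░┃   
┃···█·███····█··█┃2024-01-15 00:00:24.▼┃   
┃·██··██···█···██┗━━━━━━━━━━━━━━━━━━━━━┛   
┃·····█·········████···               ┃    
┗━━━━━━━━━━━━━━━━━━━━━━━━━━━━━━━━━━━━━┛    
                                           
                                           
                                           
                                           
                                           


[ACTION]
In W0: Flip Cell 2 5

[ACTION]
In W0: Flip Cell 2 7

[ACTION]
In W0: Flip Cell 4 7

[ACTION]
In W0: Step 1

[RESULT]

                                           
                                           
                                           
                                           
                 ┏━━━━━━━━━━━━━━━━━━━━━┓   
                 ┃ FileEditor          ┃   
                 ┠─────────────────────┨   
                 ┃█024-01-15 00:00:05.▲┃   
┏━━━━━━━━━━━━━━━━┃2024-01-15 00:00:10.█┃   
┃ GameOfLife     ┃2024-01-15 00:00:14.░┃   
┠────────────────┃2024-01-15 00:00:18.░┃   
┃Gen: 1          ┃2024-01-15 00:00:19.░┃   
┃███···███·█·█···┃2024-01-15 00:00:23.░┃   
┃·██·██·█········┃2024-01-15 00:00:23.░┃   
┃···███·█···█····┃2024-01-15 00:00:24.▼┃   
┃··█····█······█·┗━━━━━━━━━━━━━━━━━━━━━┛   
┃·██··██·······█···█···               ┃    
┗━━━━━━━━━━━━━━━━━━━━━━━━━━━━━━━━━━━━━┛    
                                           
                                           
                                           
                                           
                                           
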